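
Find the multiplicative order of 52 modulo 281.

280

By Lagrange's theorem, ord_281(52) divides φ(281) = 281 − 1 = 280 = 2^3 · 5 · 7.
Divisors of 280: 1, 2, 4, 5, 7, 8, 10, 14, 20, 28, 35, 40, 56, 70, 140, 280.
Test each divisor d:
52^1 ≡ 52 (mod 281)
52^2 ≡ 175 (mod 281)
52^4 ≡ 277 (mod 281)
52^5 ≡ 73 (mod 281)
52^7 ≡ 130 (mod 281)
52^8 ≡ 16 (mod 281)
52^10 ≡ 271 (mod 281)
52^14 ≡ 40 (mod 281)
52^20 ≡ 100 (mod 281)
52^28 ≡ 195 (mod 281)
52^35 ≡ 60 (mod 281)
52^40 ≡ 165 (mod 281)
52^56 ≡ 90 (mod 281)
52^70 ≡ 228 (mod 281)
52^140 ≡ 280 (mod 281)
52^280 ≡ 1 (mod 281) ✓
Therefore the multiplicative order of 52 modulo 281 is 280.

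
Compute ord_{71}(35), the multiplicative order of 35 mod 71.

By Lagrange's theorem, ord_71(35) divides φ(71) = 71 − 1 = 70 = 2 · 5 · 7.
Divisors of 70: 1, 2, 5, 7, 10, 14, 35, 70.
Evaluate successive powers at the divisors of 70:
35^1 ≡ 35 (mod 71)
35^2 ≡ 18 (mod 71)
35^5 ≡ 51 (mod 71)
35^7 ≡ 66 (mod 71)
35^10 ≡ 45 (mod 71)
35^14 ≡ 25 (mod 71)
35^35 ≡ 70 (mod 71)
35^70 ≡ 1 (mod 71) ✓
Hence ord(35) = 70.

70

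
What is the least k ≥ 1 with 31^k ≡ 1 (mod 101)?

25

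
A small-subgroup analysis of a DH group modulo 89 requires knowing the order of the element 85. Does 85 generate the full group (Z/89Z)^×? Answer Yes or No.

No

φ(89) = 89 − 1 = 88 = 2^3 · 11.
Test 85^(88/q) mod 89 for each prime factor q of 88:
85^44 ≡ 1 (mod 89)  [q = 2: ≡ 1 ✗]
85^8 ≡ 32 (mod 89)  [q = 11: ≢ 1 ✓]
85^44 ≡ 1 shows ord(85) | 44, strictly less than φ(89); not a primitive root.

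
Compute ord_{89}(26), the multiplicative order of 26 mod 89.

By Lagrange's theorem, ord_89(26) divides φ(89) = 89 − 1 = 88 = 2^3 · 11.
Divisors of 88: 1, 2, 4, 8, 11, 22, 44, 88.
Compute 26^d (mod 89) for the divisors d until we hit 1:
26^1 ≡ 26
26^2 ≡ 53
26^4 ≡ 50
26^8 ≡ 8
26^11 ≡ 77
26^22 ≡ 55
26^44 ≡ 88
26^88 ≡ 1
So ord_89(26) = 88.

88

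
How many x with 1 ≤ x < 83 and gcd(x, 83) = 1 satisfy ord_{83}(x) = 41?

φ(83) = 83 − 1 = 82 = 2 · 41.
Since (Z/83Z)^× is cyclic of order 82, the number of elements of order d is φ(d) when d | 82 and 0 otherwise.
41 | 82, and φ(41) = 41 − 1 = 40.

40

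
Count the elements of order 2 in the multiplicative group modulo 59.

1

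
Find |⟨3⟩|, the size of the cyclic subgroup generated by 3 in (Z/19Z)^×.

18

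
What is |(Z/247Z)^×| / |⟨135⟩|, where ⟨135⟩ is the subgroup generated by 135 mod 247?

By Lagrange's theorem, ord_247(135) divides φ(247) = φ(13·19) = (13−1)·(19−1) = 12·18 = 216 = 2^3 · 3^3.
Divisors of 216: 1, 2, 3, 4, 6, 8, 9, 12, 18, 24, 27, 36, 54, 72, 108, 216.
Test each divisor d:
135^1 ≡ 135 (mod 247)
135^2 ≡ 194 (mod 247)
135^3 ≡ 8 (mod 247)
135^4 ≡ 92 (mod 247)
135^6 ≡ 64 (mod 247)
135^8 ≡ 66 (mod 247)
135^9 ≡ 18 (mod 247)
135^12 ≡ 144 (mod 247)
135^18 ≡ 77 (mod 247)
135^24 ≡ 235 (mod 247)
135^27 ≡ 151 (mod 247)
135^36 ≡ 1 (mod 247) ✓
Thus |⟨135⟩| = ord(135) = 36.
The index is φ(247) / ord(135) = 216 / 36 = 6.

6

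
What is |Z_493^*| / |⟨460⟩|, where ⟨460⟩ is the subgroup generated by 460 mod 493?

By Lagrange's theorem, ord_493(460) divides φ(493) = φ(17·29) = (17−1)·(29−1) = 16·28 = 448 = 2^6 · 7.
Divisors of 448: 1, 2, 4, 7, 8, 14, 16, 28, 32, 56, 64, 112, 224, 448.
Compute 460^d (mod 493) for the divisors d until we hit 1:
460^1 ≡ 460
460^2 ≡ 103
460^4 ≡ 256
460^7 ≡ 1
So ord_493(460) = 7, hence |⟨460⟩| = 7.
Index = |(Z/493Z)^×| / |⟨460⟩| = 448 / 7 = 64.

64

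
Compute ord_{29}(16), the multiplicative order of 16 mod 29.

The order of 16 must divide φ(29) = 29 − 1 = 28 = 2^2 · 7.
Divisors of 28: 1, 2, 4, 7, 14, 28.
Evaluate successive powers at the divisors of 28:
16^1 ≡ 16 (mod 29)
16^2 ≡ 24 (mod 29)
16^4 ≡ 25 (mod 29)
16^7 ≡ 1 (mod 29) ✓
Hence ord(16) = 7.

7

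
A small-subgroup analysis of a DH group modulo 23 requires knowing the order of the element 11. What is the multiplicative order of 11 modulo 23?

22

By Lagrange's theorem, ord_23(11) divides φ(23) = 23 − 1 = 22 = 2 · 11.
Divisors of 22: 1, 2, 11, 22.
Test each divisor d:
11^1 ≡ 11
11^2 ≡ 6
11^11 ≡ 22
11^22 ≡ 1
Hence ord(11) = 22.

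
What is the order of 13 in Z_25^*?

20

Since 13 ∈ (Z/25Z)^×, its order divides φ(25) = φ(5^2) = 5·(5−1) = 20 = 2^2 · 5.
Divisors of 20: 1, 2, 4, 5, 10, 20.
Compute 13^d (mod 25) for the divisors d until we hit 1:
13^1 ≡ 13
13^2 ≡ 19
13^4 ≡ 11
13^5 ≡ 18
13^10 ≡ 24
13^20 ≡ 1
The smallest such exponent is 20, so the order of 13 is 20.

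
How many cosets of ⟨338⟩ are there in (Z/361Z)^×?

ord(338) | φ(361) = φ(19^2) = 19·(19−1) = 342 = 2 · 3^2 · 19.
Divisors of 342: 1, 2, 3, 6, 9, 18, 19, 38, 57, 114, 171, 342.
Compute 338^d (mod 361) for the divisors d until we hit 1:
338^1 ≡ 338 (mod 361)
338^2 ≡ 168 (mod 361)
338^3 ≡ 107 (mod 361)
338^6 ≡ 258 (mod 361)
338^9 ≡ 170 (mod 361)
338^18 ≡ 20 (mod 361)
338^19 ≡ 262 (mod 361)
338^38 ≡ 54 (mod 361)
338^57 ≡ 69 (mod 361)
338^114 ≡ 68 (mod 361)
338^171 ≡ 360 (mod 361)
338^342 ≡ 1 (mod 361) ✓
So ord_361(338) = 342, hence |⟨338⟩| = 342.
Index = |(Z/361Z)^×| / |⟨338⟩| = 342 / 342 = 1.

1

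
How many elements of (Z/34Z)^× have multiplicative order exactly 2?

φ(34) = φ(2)·φ(17) = 1·16 = 16 = 2^4.
In a cyclic group of order 16, there are φ(d) elements of order d for each divisor d of 16, and zero for non-divisors.
2 | 16, and φ(2) = 2 − 1 = 1.

1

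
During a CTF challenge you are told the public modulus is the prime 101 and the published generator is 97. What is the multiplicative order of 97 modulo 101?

25

By Lagrange's theorem, ord_101(97) divides φ(101) = 101 − 1 = 100 = 2^2 · 5^2.
Divisors of 100: 1, 2, 4, 5, 10, 20, 25, 50, 100.
Evaluate successive powers at the divisors of 100:
97^1 ≡ 97 (mod 101)
97^2 ≡ 16 (mod 101)
97^4 ≡ 54 (mod 101)
97^5 ≡ 87 (mod 101)
97^10 ≡ 95 (mod 101)
97^20 ≡ 36 (mod 101)
97^25 ≡ 1 (mod 101) ✓
The smallest such exponent is 25, so the order of 97 is 25.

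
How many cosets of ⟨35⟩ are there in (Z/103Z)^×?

The order of 35 must divide φ(103) = 103 − 1 = 102 = 2 · 3 · 17.
Divisors of 102: 1, 2, 3, 6, 17, 34, 51, 102.
Evaluate successive powers at the divisors of 102:
35^1 ≡ 35
35^2 ≡ 92
35^3 ≡ 27
35^6 ≡ 8
35^17 ≡ 47
35^34 ≡ 46
35^51 ≡ 102
35^102 ≡ 1
So ord_103(35) = 102, hence |⟨35⟩| = 102.
Index = |(Z/103Z)^×| / |⟨35⟩| = 102 / 102 = 1.

1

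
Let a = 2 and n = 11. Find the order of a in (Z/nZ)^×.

10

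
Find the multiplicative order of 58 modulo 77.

15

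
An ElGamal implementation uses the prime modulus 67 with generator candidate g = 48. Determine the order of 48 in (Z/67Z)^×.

ord(48) | φ(67) = 67 − 1 = 66 = 2 · 3 · 11.
Divisors of 66: 1, 2, 3, 6, 11, 22, 33, 66.
Evaluate successive powers at the divisors of 66:
48^1 ≡ 48 (mod 67)
48^2 ≡ 26 (mod 67)
48^3 ≡ 42 (mod 67)
48^6 ≡ 22 (mod 67)
48^11 ≡ 38 (mod 67)
48^22 ≡ 37 (mod 67)
48^33 ≡ 66 (mod 67)
48^66 ≡ 1 (mod 67) ✓
Therefore the multiplicative order of 48 modulo 67 is 66.

66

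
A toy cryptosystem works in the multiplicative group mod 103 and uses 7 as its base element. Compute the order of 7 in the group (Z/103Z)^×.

51

By Lagrange's theorem, ord_103(7) divides φ(103) = 103 − 1 = 102 = 2 · 3 · 17.
Divisors of 102: 1, 2, 3, 6, 17, 34, 51, 102.
Check 7^d mod 103 for each divisor in increasing order:
7^1 ≡ 7
7^2 ≡ 49
7^3 ≡ 34
7^6 ≡ 23
7^17 ≡ 46
7^34 ≡ 56
7^51 ≡ 1
So ord_103(7) = 51.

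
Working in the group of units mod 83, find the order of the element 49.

Since 49 ∈ (Z/83Z)^×, its order divides φ(83) = 83 − 1 = 82 = 2 · 41.
Divisors of 82: 1, 2, 41, 82.
Compute 49^d (mod 83) for the divisors d until we hit 1:
49^1 ≡ 49 (mod 83)
49^2 ≡ 77 (mod 83)
49^41 ≡ 1 (mod 83) ✓
Therefore the multiplicative order of 49 modulo 83 is 41.

41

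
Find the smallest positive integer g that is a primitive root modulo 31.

3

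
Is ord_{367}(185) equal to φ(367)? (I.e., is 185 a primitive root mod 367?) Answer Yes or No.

φ(367) = 367 − 1 = 366 = 2 · 3 · 61.
185 is a primitive root mod 367 iff 185^(φ(367)/q) ≢ 1 for every prime q | φ(367), i.e. q ∈ {2, 3, 61}.
185^183 ≡ 366 (mod 367)  [q = 2: ≢ 1 ✓]
185^122 ≡ 83 (mod 367)  [q = 3: ≢ 1 ✓]
185^6 ≡ 63 (mod 367)  [q = 61: ≢ 1 ✓]
Every test exponent gives a nontrivial residue, hence 185 generates the full group.

Yes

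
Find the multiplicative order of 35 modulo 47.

46

The order of 35 must divide φ(47) = 47 − 1 = 46 = 2 · 23.
Divisors of 46: 1, 2, 23, 46.
Test each divisor d:
35^1 ≡ 35
35^2 ≡ 3
35^23 ≡ 46
35^46 ≡ 1
The smallest such exponent is 46, so the order of 35 is 46.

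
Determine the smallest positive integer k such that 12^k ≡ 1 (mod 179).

The order of 12 must divide φ(179) = 179 − 1 = 178 = 2 · 89.
Divisors of 178: 1, 2, 89, 178.
Check 12^d mod 179 for each divisor in increasing order:
12^1 ≡ 12 (mod 179)
12^2 ≡ 144 (mod 179)
12^89 ≡ 1 (mod 179) ✓
Therefore the multiplicative order of 12 modulo 179 is 89.

89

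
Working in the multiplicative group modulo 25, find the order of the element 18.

ord(18) | φ(25) = φ(5^2) = 5·(5−1) = 20 = 2^2 · 5.
Divisors of 20: 1, 2, 4, 5, 10, 20.
Compute 18^d (mod 25) for the divisors d until we hit 1:
18^1 ≡ 18
18^2 ≡ 24
18^4 ≡ 1
Therefore the multiplicative order of 18 modulo 25 is 4.

4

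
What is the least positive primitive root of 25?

2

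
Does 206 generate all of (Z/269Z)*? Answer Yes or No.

φ(269) = 269 − 1 = 268 = 2^2 · 67.
Test 206^(268/q) mod 269 for each prime factor q of 268:
206^134 ≡ 268 (mod 269)  [q = 2: ≢ 1 ✓]
206^4 ≡ 52 (mod 269)  [q = 67: ≢ 1 ✓]
None equal 1, so ord_269(206) = 268: 206 is a primitive root.

Yes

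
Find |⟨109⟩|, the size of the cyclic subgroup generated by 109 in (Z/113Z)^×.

7

Since 109 ∈ (Z/113Z)^×, its order divides φ(113) = 113 − 1 = 112 = 2^4 · 7.
Divisors of 112: 1, 2, 4, 7, 8, 14, 16, 28, 56, 112.
Check 109^d mod 113 for each divisor in increasing order:
109^1 ≡ 109 (mod 113)
109^2 ≡ 16 (mod 113)
109^4 ≡ 30 (mod 113)
109^7 ≡ 1 (mod 113) ✓
Therefore the multiplicative order of 109 modulo 113 is 7.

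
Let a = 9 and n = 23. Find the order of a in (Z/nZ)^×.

11

Since 9 ∈ (Z/23Z)^×, its order divides φ(23) = 23 − 1 = 22 = 2 · 11.
Divisors of 22: 1, 2, 11, 22.
Evaluate successive powers at the divisors of 22:
9^1 ≡ 9
9^2 ≡ 12
9^11 ≡ 1
Therefore the multiplicative order of 9 modulo 23 is 11.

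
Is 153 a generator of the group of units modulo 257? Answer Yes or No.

No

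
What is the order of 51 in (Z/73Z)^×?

The order of 51 must divide φ(73) = 73 − 1 = 72 = 2^3 · 3^2.
Divisors of 72: 1, 2, 3, 4, 6, 8, 9, 12, 18, 24, 36, 72.
Check 51^d mod 73 for each divisor in increasing order:
51^1 ≡ 51 (mod 73)
51^2 ≡ 46 (mod 73)
51^3 ≡ 10 (mod 73)
51^4 ≡ 72 (mod 73)
51^6 ≡ 27 (mod 73)
51^8 ≡ 1 (mod 73) ✓
The smallest such exponent is 8, so the order of 51 is 8.

8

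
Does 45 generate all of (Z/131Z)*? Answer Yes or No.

No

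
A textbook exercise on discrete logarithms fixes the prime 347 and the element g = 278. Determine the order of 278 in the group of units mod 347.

173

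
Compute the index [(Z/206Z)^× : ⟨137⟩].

By Lagrange's theorem, ord_206(137) divides φ(206) = φ(2)·φ(103) = 1·102 = 102 = 2 · 3 · 17.
Divisors of 102: 1, 2, 3, 6, 17, 34, 51, 102.
Evaluate successive powers at the divisors of 102:
137^1 ≡ 137 (mod 206)
137^2 ≡ 23 (mod 206)
137^3 ≡ 61 (mod 206)
137^6 ≡ 13 (mod 206)
137^17 ≡ 1 (mod 206) ✓
The order of 137 is 17, so the subgroup it generates has 17 elements.
[(Z/206Z)^× : ⟨137⟩] = 102/17 = 6.

6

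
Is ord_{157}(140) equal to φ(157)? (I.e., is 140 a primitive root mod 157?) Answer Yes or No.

No

φ(157) = 157 − 1 = 156 = 2^2 · 3 · 13.
Test 140^(156/q) mod 157 for each prime factor q of 156:
140^78 ≡ 1 (mod 157)  [q = 2: ≡ 1 ✗]
140^52 ≡ 12 (mod 157)  [q = 3: ≢ 1 ✓]
140^12 ≡ 130 (mod 157)  [q = 13: ≢ 1 ✓]
Since 140^78 ≡ 1, the order of 140 divides 78 < 156, so 140 is not a primitive root.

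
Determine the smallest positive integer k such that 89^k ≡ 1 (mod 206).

The order of 89 must divide φ(206) = φ(2)·φ(103) = 1·102 = 102 = 2 · 3 · 17.
Divisors of 102: 1, 2, 3, 6, 17, 34, 51, 102.
Check 89^d mod 206 for each divisor in increasing order:
89^1 ≡ 89 (mod 206)
89^2 ≡ 93 (mod 206)
89^3 ≡ 37 (mod 206)
89^6 ≡ 133 (mod 206)
89^17 ≡ 205 (mod 206)
89^34 ≡ 1 (mod 206) ✓
The smallest such exponent is 34, so the order of 89 is 34.

34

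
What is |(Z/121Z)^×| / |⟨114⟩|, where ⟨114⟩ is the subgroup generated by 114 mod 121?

The order of 114 must divide φ(121) = φ(11^2) = 11·(11−1) = 110 = 2 · 5 · 11.
Divisors of 110: 1, 2, 5, 10, 11, 22, 55, 110.
Check 114^d mod 121 for each divisor in increasing order:
114^1 ≡ 114 (mod 121)
114^2 ≡ 49 (mod 121)
114^5 ≡ 12 (mod 121)
114^10 ≡ 23 (mod 121)
114^11 ≡ 81 (mod 121)
114^22 ≡ 27 (mod 121)
114^55 ≡ 1 (mod 121) ✓
So ord_121(114) = 55, hence |⟨114⟩| = 55.
[(Z/121Z)^× : ⟨114⟩] = 110/55 = 2.

2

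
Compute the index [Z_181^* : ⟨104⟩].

1

By Lagrange's theorem, ord_181(104) divides φ(181) = 181 − 1 = 180 = 2^2 · 3^2 · 5.
Divisors of 180: 1, 2, 3, 4, 5, 6, 9, 10, 12, 15, 18, 20, 30, 36, 45, 60, 90, 180.
Check 104^d mod 181 for each divisor in increasing order:
104^1 ≡ 104 (mod 181)
104^2 ≡ 137 (mod 181)
104^3 ≡ 130 (mod 181)
104^4 ≡ 126 (mod 181)
104^5 ≡ 72 (mod 181)
104^6 ≡ 67 (mod 181)
104^9 ≡ 22 (mod 181)
104^10 ≡ 116 (mod 181)
104^12 ≡ 145 (mod 181)
104^15 ≡ 26 (mod 181)
104^18 ≡ 122 (mod 181)
104^20 ≡ 62 (mod 181)
104^30 ≡ 133 (mod 181)
104^36 ≡ 42 (mod 181)
104^45 ≡ 19 (mod 181)
104^60 ≡ 132 (mod 181)
104^90 ≡ 180 (mod 181)
104^180 ≡ 1 (mod 181) ✓
Thus |⟨104⟩| = ord(104) = 180.
The index is φ(181) / ord(104) = 180 / 180 = 1.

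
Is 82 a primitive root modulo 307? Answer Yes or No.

Yes

φ(307) = 307 − 1 = 306 = 2 · 3^2 · 17.
It suffices to check that the order of 82 is not a proper divisor of 306: compute 82^(306/q) for q ∈ {2, 3, 17}.
82^153 ≡ 306 (mod 307)  [q = 2: ≢ 1 ✓]
82^102 ≡ 17 (mod 307)  [q = 3: ≢ 1 ✓]
82^18 ≡ 105 (mod 307)  [q = 17: ≢ 1 ✓]
All checks pass, so 82 has order 306 and is a primitive root modulo 307.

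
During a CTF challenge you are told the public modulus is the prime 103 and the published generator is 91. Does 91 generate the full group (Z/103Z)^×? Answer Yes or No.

No

φ(103) = 103 − 1 = 102 = 2 · 3 · 17.
It suffices to check that the order of 91 is not a proper divisor of 102: compute 91^(102/q) for q ∈ {2, 3, 17}.
91^51 ≡ 1 (mod 103)  [q = 2: ≡ 1 ✗]
91^34 ≡ 56 (mod 103)  [q = 3: ≢ 1 ✓]
91^6 ≡ 14 (mod 103)  [q = 17: ≢ 1 ✓]
The check at q = 2 fails, so 91 generates a proper subgroup.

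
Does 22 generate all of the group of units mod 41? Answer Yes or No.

φ(41) = 41 − 1 = 40 = 2^3 · 5.
Test 22^(40/q) mod 41 for each prime factor q of 40:
22^20 ≡ 40 (mod 41)  [q = 2: ≢ 1 ✓]
22^8 ≡ 37 (mod 41)  [q = 5: ≢ 1 ✓]
Every test exponent gives a nontrivial residue, hence 22 generates the full group.

Yes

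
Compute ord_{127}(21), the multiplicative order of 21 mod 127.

The order of 21 must divide φ(127) = 127 − 1 = 126 = 2 · 3^2 · 7.
Divisors of 126: 1, 2, 3, 6, 7, 9, 14, 18, 21, 42, 63, 126.
Evaluate successive powers at the divisors of 126:
21^1 ≡ 21
21^2 ≡ 60
21^3 ≡ 117
21^6 ≡ 100
21^7 ≡ 68
21^9 ≡ 16
21^14 ≡ 52
21^18 ≡ 2
21^21 ≡ 107
21^42 ≡ 19
21^63 ≡ 1
Therefore the multiplicative order of 21 modulo 127 is 63.

63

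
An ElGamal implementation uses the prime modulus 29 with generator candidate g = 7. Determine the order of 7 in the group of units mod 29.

7

Since 7 ∈ (Z/29Z)^×, its order divides φ(29) = 29 − 1 = 28 = 2^2 · 7.
Divisors of 28: 1, 2, 4, 7, 14, 28.
Test each divisor d:
7^1 ≡ 7
7^2 ≡ 20
7^4 ≡ 23
7^7 ≡ 1
So ord_29(7) = 7.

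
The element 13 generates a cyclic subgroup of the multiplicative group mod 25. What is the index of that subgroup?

By Lagrange's theorem, ord_25(13) divides φ(25) = φ(5^2) = 5·(5−1) = 20 = 2^2 · 5.
Divisors of 20: 1, 2, 4, 5, 10, 20.
Compute 13^d (mod 25) for the divisors d until we hit 1:
13^1 ≡ 13 (mod 25)
13^2 ≡ 19 (mod 25)
13^4 ≡ 11 (mod 25)
13^5 ≡ 18 (mod 25)
13^10 ≡ 24 (mod 25)
13^20 ≡ 1 (mod 25) ✓
So ord_25(13) = 20, hence |⟨13⟩| = 20.
[(Z/25Z)^× : ⟨13⟩] = 20/20 = 1.

1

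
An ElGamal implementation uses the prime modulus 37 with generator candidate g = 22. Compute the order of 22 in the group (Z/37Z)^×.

Since 22 ∈ (Z/37Z)^×, its order divides φ(37) = 37 − 1 = 36 = 2^2 · 3^2.
Divisors of 36: 1, 2, 3, 4, 6, 9, 12, 18, 36.
Evaluate successive powers at the divisors of 36:
22^1 ≡ 22 (mod 37)
22^2 ≡ 3 (mod 37)
22^3 ≡ 29 (mod 37)
22^4 ≡ 9 (mod 37)
22^6 ≡ 27 (mod 37)
22^9 ≡ 6 (mod 37)
22^12 ≡ 26 (mod 37)
22^18 ≡ 36 (mod 37)
22^36 ≡ 1 (mod 37) ✓
The smallest such exponent is 36, so the order of 22 is 36.

36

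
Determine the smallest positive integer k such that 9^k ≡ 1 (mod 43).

21

Since 9 ∈ (Z/43Z)^×, its order divides φ(43) = 43 − 1 = 42 = 2 · 3 · 7.
Divisors of 42: 1, 2, 3, 6, 7, 14, 21, 42.
Test each divisor d:
9^1 ≡ 9 (mod 43)
9^2 ≡ 38 (mod 43)
9^3 ≡ 41 (mod 43)
9^6 ≡ 4 (mod 43)
9^7 ≡ 36 (mod 43)
9^14 ≡ 6 (mod 43)
9^21 ≡ 1 (mod 43) ✓
Hence ord(9) = 21.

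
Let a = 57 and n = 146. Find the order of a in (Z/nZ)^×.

18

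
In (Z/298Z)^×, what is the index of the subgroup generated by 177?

4

By Lagrange's theorem, ord_298(177) divides φ(298) = φ(2)·φ(149) = 1·148 = 148 = 2^2 · 37.
Divisors of 148: 1, 2, 4, 37, 74, 148.
Compute 177^d (mod 298) for the divisors d until we hit 1:
177^1 ≡ 177 (mod 298)
177^2 ≡ 39 (mod 298)
177^4 ≡ 31 (mod 298)
177^37 ≡ 1 (mod 298) ✓
The order of 177 is 37, so the subgroup it generates has 37 elements.
The index is φ(298) / ord(177) = 148 / 37 = 4.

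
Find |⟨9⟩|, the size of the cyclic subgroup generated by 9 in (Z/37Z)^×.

9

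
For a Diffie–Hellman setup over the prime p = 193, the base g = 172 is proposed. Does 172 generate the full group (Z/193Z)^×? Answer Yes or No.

φ(193) = 193 − 1 = 192 = 2^6 · 3.
Test 172^(192/q) mod 193 for each prime factor q of 192:
172^96 ≡ 1 (mod 193)  [q = 2: ≡ 1 ✗]
172^64 ≡ 108 (mod 193)  [q = 3: ≢ 1 ✓]
The check at q = 2 fails, so 172 generates a proper subgroup.

No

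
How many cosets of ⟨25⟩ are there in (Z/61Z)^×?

By Lagrange's theorem, ord_61(25) divides φ(61) = 61 − 1 = 60 = 2^2 · 3 · 5.
Divisors of 60: 1, 2, 3, 4, 5, 6, 10, 12, 15, 20, 30, 60.
Compute 25^d (mod 61) for the divisors d until we hit 1:
25^1 ≡ 25
25^2 ≡ 15
25^3 ≡ 9
25^4 ≡ 42
25^5 ≡ 13
25^6 ≡ 20
25^10 ≡ 47
25^12 ≡ 34
25^15 ≡ 1
So ord_61(25) = 15, hence |⟨25⟩| = 15.
The index is φ(61) / ord(25) = 60 / 15 = 4.

4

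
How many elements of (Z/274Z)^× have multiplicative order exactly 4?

φ(274) = φ(2)·φ(137) = 1·136 = 136 = 2^3 · 17.
(Z/274Z)^× is cyclic (|G| = 136); a cyclic group of order m has exactly φ(d) elements of each order d | m, and none otherwise.
4 = 2^2 divides 136, and φ(4) = 2.

2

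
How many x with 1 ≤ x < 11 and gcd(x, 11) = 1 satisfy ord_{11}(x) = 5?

4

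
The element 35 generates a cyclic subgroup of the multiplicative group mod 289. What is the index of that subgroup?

16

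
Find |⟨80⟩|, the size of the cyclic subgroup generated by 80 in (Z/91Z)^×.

ord(80) | φ(91) = φ(7·13) = (7−1)·(13−1) = 6·12 = 72 = 2^3 · 3^2.
Divisors of 72: 1, 2, 3, 4, 6, 8, 9, 12, 18, 24, 36, 72.
Test each divisor d:
80^1 ≡ 80 (mod 91)
80^2 ≡ 30 (mod 91)
80^3 ≡ 34 (mod 91)
80^4 ≡ 81 (mod 91)
80^6 ≡ 64 (mod 91)
80^8 ≡ 9 (mod 91)
80^9 ≡ 83 (mod 91)
80^12 ≡ 1 (mod 91) ✓
So ord_91(80) = 12.

12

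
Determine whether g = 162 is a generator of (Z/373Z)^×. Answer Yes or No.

φ(373) = 373 − 1 = 372 = 2^2 · 3 · 31.
It suffices to check that the order of 162 is not a proper divisor of 372: compute 162^(372/q) for q ∈ {2, 3, 31}.
162^186 ≡ 372 (mod 373)  [q = 2: ≢ 1 ✓]
162^124 ≡ 88 (mod 373)  [q = 3: ≢ 1 ✓]
162^12 ≡ 360 (mod 373)  [q = 31: ≢ 1 ✓]
Every test exponent gives a nontrivial residue, hence 162 generates the full group.

Yes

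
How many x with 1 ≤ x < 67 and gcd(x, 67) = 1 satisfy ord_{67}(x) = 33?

φ(67) = 67 − 1 = 66 = 2 · 3 · 11.
In a cyclic group of order 66, there are φ(d) elements of order d for each divisor d of 66, and zero for non-divisors.
33 = 3 · 11 divides 66, and φ(33) = 20.

20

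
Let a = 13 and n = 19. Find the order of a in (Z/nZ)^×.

Since 13 ∈ (Z/19Z)^×, its order divides φ(19) = 19 − 1 = 18 = 2 · 3^2.
Divisors of 18: 1, 2, 3, 6, 9, 18.
Check 13^d mod 19 for each divisor in increasing order:
13^1 ≡ 13
13^2 ≡ 17
13^3 ≡ 12
13^6 ≡ 11
13^9 ≡ 18
13^18 ≡ 1
Therefore the multiplicative order of 13 modulo 19 is 18.

18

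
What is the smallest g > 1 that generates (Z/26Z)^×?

7

φ(26) = φ(2)·φ(13) = 1·12 = 12 = 2^2 · 3.
Test candidates g = 2, 3, … against the prime factors q ∈ {2, 3} of φ(26): g is a generator iff g^(12/q) ≢ 1 for every such q.
g = 2: gcd(2, 26) = 2 > 1, not a unit — skip.
g = 3: 3^6 ≡ 1 — hits 1, so not a primitive root.
g = 4: gcd(4, 26) = 2 > 1, not a unit — skip.
g = 5: 5^6 ≡ 25; 5^4 ≡ 1 — hits 1, so not a primitive root.
g = 6: gcd(6, 26) = 2 > 1, not a unit — skip.
g = 7: 7^6 ≡ 25; 7^4 ≡ 9 — none is 1, so 7 is a primitive root.
The smallest primitive root modulo 26 is 7.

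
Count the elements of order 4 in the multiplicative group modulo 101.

φ(101) = 101 − 1 = 100 = 2^2 · 5^2.
Since (Z/101Z)^× is cyclic of order 100, the number of elements of order d is φ(d) when d | 100 and 0 otherwise.
4 = 2^2 divides 100, and φ(4) = 2.

2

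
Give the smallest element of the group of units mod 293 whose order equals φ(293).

2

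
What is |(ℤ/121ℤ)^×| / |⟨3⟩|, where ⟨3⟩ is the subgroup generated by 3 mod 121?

The order of 3 must divide φ(121) = φ(11^2) = 11·(11−1) = 110 = 2 · 5 · 11.
Divisors of 110: 1, 2, 5, 10, 11, 22, 55, 110.
Evaluate successive powers at the divisors of 110:
3^1 ≡ 3
3^2 ≡ 9
3^5 ≡ 1
So ord_121(3) = 5, hence |⟨3⟩| = 5.
Index = |(Z/121Z)^×| / |⟨3⟩| = 110 / 5 = 22.

22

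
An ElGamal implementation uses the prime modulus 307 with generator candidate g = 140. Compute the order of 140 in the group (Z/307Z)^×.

102

By Lagrange's theorem, ord_307(140) divides φ(307) = 307 − 1 = 306 = 2 · 3^2 · 17.
Divisors of 306: 1, 2, 3, 6, 9, 17, 18, 34, 51, 102, 153, 306.
Test each divisor d:
140^1 ≡ 140
140^2 ≡ 259
140^3 ≡ 34
140^6 ≡ 235
140^9 ≡ 8
140^17 ≡ 18
140^18 ≡ 64
140^34 ≡ 17
140^51 ≡ 306
140^102 ≡ 1
Therefore the multiplicative order of 140 modulo 307 is 102.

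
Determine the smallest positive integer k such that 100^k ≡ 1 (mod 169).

ord(100) | φ(169) = φ(13^2) = 13·(13−1) = 156 = 2^2 · 3 · 13.
Divisors of 156: 1, 2, 3, 4, 6, 12, 13, 26, 39, 52, 78, 156.
Compute 100^d (mod 169) for the divisors d until we hit 1:
100^1 ≡ 100
100^2 ≡ 29
100^3 ≡ 27
100^4 ≡ 165
100^6 ≡ 53
100^12 ≡ 105
100^13 ≡ 22
100^26 ≡ 146
100^39 ≡ 1
So ord_169(100) = 39.

39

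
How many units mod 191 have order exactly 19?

φ(191) = 191 − 1 = 190 = 2 · 5 · 19.
(Z/191Z)^× is cyclic (|G| = 190); a cyclic group of order m has exactly φ(d) elements of each order d | m, and none otherwise.
19 | 190, and φ(19) = 19 − 1 = 18.

18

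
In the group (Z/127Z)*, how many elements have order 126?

36

φ(127) = 127 − 1 = 126 = 2 · 3^2 · 7.
In a cyclic group of order 126, there are φ(d) elements of order d for each divisor d of 126, and zero for non-divisors.
126 = 2 · 3^2 · 7 divides 126, and φ(126) = 36.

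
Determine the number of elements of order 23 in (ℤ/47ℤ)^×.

22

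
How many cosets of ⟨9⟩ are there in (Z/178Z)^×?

2

The order of 9 must divide φ(178) = φ(2)·φ(89) = 1·88 = 88 = 2^3 · 11.
Divisors of 88: 1, 2, 4, 8, 11, 22, 44, 88.
Evaluate successive powers at the divisors of 88:
9^1 ≡ 9 (mod 178)
9^2 ≡ 81 (mod 178)
9^4 ≡ 153 (mod 178)
9^8 ≡ 91 (mod 178)
9^11 ≡ 123 (mod 178)
9^22 ≡ 177 (mod 178)
9^44 ≡ 1 (mod 178) ✓
Thus |⟨9⟩| = ord(9) = 44.
The index is φ(178) / ord(9) = 88 / 44 = 2.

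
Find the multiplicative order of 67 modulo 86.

21

ord(67) | φ(86) = φ(2)·φ(43) = 1·42 = 42 = 2 · 3 · 7.
Divisors of 42: 1, 2, 3, 6, 7, 14, 21, 42.
Test each divisor d:
67^1 ≡ 67 (mod 86)
67^2 ≡ 17 (mod 86)
67^3 ≡ 21 (mod 86)
67^6 ≡ 11 (mod 86)
67^7 ≡ 49 (mod 86)
67^14 ≡ 79 (mod 86)
67^21 ≡ 1 (mod 86) ✓
The smallest such exponent is 21, so the order of 67 is 21.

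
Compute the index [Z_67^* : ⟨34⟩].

1

ord(34) | φ(67) = 67 − 1 = 66 = 2 · 3 · 11.
Divisors of 66: 1, 2, 3, 6, 11, 22, 33, 66.
Check 34^d mod 67 for each divisor in increasing order:
34^1 ≡ 34
34^2 ≡ 17
34^3 ≡ 42
34^6 ≡ 22
34^11 ≡ 30
34^22 ≡ 29
34^33 ≡ 66
34^66 ≡ 1
The order of 34 is 66, so the subgroup it generates has 66 elements.
[(Z/67Z)^× : ⟨34⟩] = 66/66 = 1.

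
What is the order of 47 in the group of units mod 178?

44

By Lagrange's theorem, ord_178(47) divides φ(178) = φ(2)·φ(89) = 1·88 = 88 = 2^3 · 11.
Divisors of 88: 1, 2, 4, 8, 11, 22, 44, 88.
Compute 47^d (mod 178) for the divisors d until we hit 1:
47^1 ≡ 47
47^2 ≡ 73
47^4 ≡ 167
47^8 ≡ 121
47^11 ≡ 55
47^22 ≡ 177
47^44 ≡ 1
Therefore the multiplicative order of 47 modulo 178 is 44.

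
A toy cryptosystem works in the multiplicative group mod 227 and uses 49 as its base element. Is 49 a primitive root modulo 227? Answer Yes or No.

φ(227) = 227 − 1 = 226 = 2 · 113.
Test 49^(226/q) mod 227 for each prime factor q of 226:
49^113 ≡ 1 (mod 227)  [q = 2: ≡ 1 ✗]
49^2 ≡ 131 (mod 227)  [q = 113: ≢ 1 ✓]
The check at q = 2 fails, so 49 generates a proper subgroup.

No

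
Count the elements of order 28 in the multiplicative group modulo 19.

0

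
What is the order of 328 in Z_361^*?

By Lagrange's theorem, ord_361(328) divides φ(361) = φ(19^2) = 19·(19−1) = 342 = 2 · 3^2 · 19.
Divisors of 342: 1, 2, 3, 6, 9, 18, 19, 38, 57, 114, 171, 342.
Evaluate successive powers at the divisors of 342:
328^1 ≡ 328 (mod 361)
328^2 ≡ 6 (mod 361)
328^3 ≡ 163 (mod 361)
328^6 ≡ 216 (mod 361)
328^9 ≡ 191 (mod 361)
328^18 ≡ 20 (mod 361)
328^19 ≡ 62 (mod 361)
328^38 ≡ 234 (mod 361)
328^57 ≡ 68 (mod 361)
328^114 ≡ 292 (mod 361)
328^171 ≡ 1 (mod 361) ✓
The smallest such exponent is 171, so the order of 328 is 171.

171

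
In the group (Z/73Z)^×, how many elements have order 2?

1

φ(73) = 73 − 1 = 72 = 2^3 · 3^2.
Since (Z/73Z)^× is cyclic of order 72, the number of elements of order d is φ(d) when d | 72 and 0 otherwise.
2 | 72, and φ(2) = 2 − 1 = 1.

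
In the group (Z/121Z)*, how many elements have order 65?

0

φ(121) = φ(11^2) = 11·(11−1) = 110 = 2 · 5 · 11.
(Z/121Z)^× is cyclic (|G| = 110); a cyclic group of order m has exactly φ(d) elements of each order d | m, and none otherwise.
65 does not divide 110, so no element of (Z/121Z)^× has order 65.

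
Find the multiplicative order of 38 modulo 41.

By Lagrange's theorem, ord_41(38) divides φ(41) = 41 − 1 = 40 = 2^3 · 5.
Divisors of 40: 1, 2, 4, 5, 8, 10, 20, 40.
Check 38^d mod 41 for each divisor in increasing order:
38^1 ≡ 38 (mod 41)
38^2 ≡ 9 (mod 41)
38^4 ≡ 40 (mod 41)
38^5 ≡ 3 (mod 41)
38^8 ≡ 1 (mod 41) ✓
Therefore the multiplicative order of 38 modulo 41 is 8.

8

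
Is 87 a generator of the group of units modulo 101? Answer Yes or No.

φ(101) = 101 − 1 = 100 = 2^2 · 5^2.
An element g generates (Z/101Z)^× iff g^(100/q) ≢ 1 (mod 101) for each prime q ∈ {2, 5}.
87^50 ≡ 1 (mod 101)  [q = 2: ≡ 1 ✗]
87^20 ≡ 1 (mod 101)  [q = 5: ≡ 1 ✗]
The check at q = 2 fails, so 87 generates a proper subgroup.

No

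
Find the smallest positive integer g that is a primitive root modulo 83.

φ(83) = 83 − 1 = 82 = 2 · 41.
Test candidates g = 2, 3, … against the prime factors q ∈ {2, 41} of φ(83): g is a generator iff g^(82/q) ≢ 1 for every such q.
g = 2: 2^41 ≡ 82; 2^2 ≡ 4 — none is 1, so 2 is a primitive root.
The smallest primitive root modulo 83 is 2.

2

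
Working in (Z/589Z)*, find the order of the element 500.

45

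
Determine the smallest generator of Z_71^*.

7

φ(71) = 71 − 1 = 70 = 2 · 5 · 7.
Test candidates g = 2, 3, … against the prime factors q ∈ {2, 5, 7} of φ(71): g is a generator iff g^(70/q) ≢ 1 for every such q.
g = 2: 2^35 ≡ 1 — hits 1, so not a primitive root.
g = 3: 3^35 ≡ 1 — hits 1, so not a primitive root.
g = 4: 4^35 ≡ 1 — hits 1, so not a primitive root.
g = 5: 5^35 ≡ 1 — hits 1, so not a primitive root.
g = 6: 6^35 ≡ 1 — hits 1, so not a primitive root.
g = 7: 7^35 ≡ 70; 7^14 ≡ 54; 7^10 ≡ 45 — none is 1, so 7 is a primitive root.
So 7 is the smallest generator of (Z/71Z)^×.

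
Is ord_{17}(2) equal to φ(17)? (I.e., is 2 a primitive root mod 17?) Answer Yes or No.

φ(17) = 17 − 1 = 16 = 2^4.
Test 2^(16/q) mod 17 for each prime factor q of 16:
2^8 ≡ 1 (mod 17)  [q = 2: ≡ 1 ✗]
2^8 ≡ 1 shows ord(2) | 8, strictly less than φ(17); not a primitive root.

No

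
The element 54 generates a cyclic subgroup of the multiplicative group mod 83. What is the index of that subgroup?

1

The order of 54 must divide φ(83) = 83 − 1 = 82 = 2 · 41.
Divisors of 82: 1, 2, 41, 82.
Evaluate successive powers at the divisors of 82:
54^1 ≡ 54
54^2 ≡ 11
54^41 ≡ 82
54^82 ≡ 1
Thus |⟨54⟩| = ord(54) = 82.
[(Z/83Z)^× : ⟨54⟩] = 82/82 = 1.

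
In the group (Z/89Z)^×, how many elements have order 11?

φ(89) = 89 − 1 = 88 = 2^3 · 11.
In a cyclic group of order 88, there are φ(d) elements of order d for each divisor d of 88, and zero for non-divisors.
11 | 88, and φ(11) = 11 − 1 = 10.

10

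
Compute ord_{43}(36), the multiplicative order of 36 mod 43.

3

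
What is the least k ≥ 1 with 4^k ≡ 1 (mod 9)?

3

By Lagrange's theorem, ord_9(4) divides φ(9) = φ(3^2) = 3·(3−1) = 6 = 2 · 3.
Divisors of 6: 1, 2, 3, 6.
Test each divisor d:
4^1 ≡ 4 (mod 9)
4^2 ≡ 7 (mod 9)
4^3 ≡ 1 (mod 9) ✓
Hence ord(4) = 3.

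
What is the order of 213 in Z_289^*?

Since 213 ∈ (Z/289Z)^×, its order divides φ(289) = φ(17^2) = 17·(17−1) = 272 = 2^4 · 17.
Divisors of 272: 1, 2, 4, 8, 16, 17, 34, 68, 136, 272.
Test each divisor d:
213^1 ≡ 213 (mod 289)
213^2 ≡ 285 (mod 289)
213^4 ≡ 16 (mod 289)
213^8 ≡ 256 (mod 289)
213^16 ≡ 222 (mod 289)
213^17 ≡ 179 (mod 289)
213^34 ≡ 251 (mod 289)
213^68 ≡ 288 (mod 289)
213^136 ≡ 1 (mod 289) ✓
The smallest such exponent is 136, so the order of 213 is 136.

136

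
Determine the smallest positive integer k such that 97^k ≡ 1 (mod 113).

14

By Lagrange's theorem, ord_113(97) divides φ(113) = 113 − 1 = 112 = 2^4 · 7.
Divisors of 112: 1, 2, 4, 7, 8, 14, 16, 28, 56, 112.
Check 97^d mod 113 for each divisor in increasing order:
97^1 ≡ 97
97^2 ≡ 30
97^4 ≡ 109
97^7 ≡ 112
97^8 ≡ 16
97^14 ≡ 1
Therefore the multiplicative order of 97 modulo 113 is 14.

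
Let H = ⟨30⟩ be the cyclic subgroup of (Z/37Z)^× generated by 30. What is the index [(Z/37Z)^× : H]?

ord(30) | φ(37) = 37 − 1 = 36 = 2^2 · 3^2.
Divisors of 36: 1, 2, 3, 4, 6, 9, 12, 18, 36.
Evaluate successive powers at the divisors of 36:
30^1 ≡ 30 (mod 37)
30^2 ≡ 12 (mod 37)
30^3 ≡ 27 (mod 37)
30^4 ≡ 33 (mod 37)
30^6 ≡ 26 (mod 37)
30^9 ≡ 36 (mod 37)
30^12 ≡ 10 (mod 37)
30^18 ≡ 1 (mod 37) ✓
Thus |⟨30⟩| = ord(30) = 18.
[(Z/37Z)^× : ⟨30⟩] = 36/18 = 2.

2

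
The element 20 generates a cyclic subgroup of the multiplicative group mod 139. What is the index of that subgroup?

2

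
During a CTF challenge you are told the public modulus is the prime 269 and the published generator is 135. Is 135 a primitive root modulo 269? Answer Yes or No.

Yes

φ(269) = 269 − 1 = 268 = 2^2 · 67.
An element g generates (Z/269Z)^× iff g^(268/q) ≢ 1 (mod 269) for each prime q ∈ {2, 67}.
135^134 ≡ 268 (mod 269)  [q = 2: ≢ 1 ✓]
135^4 ≡ 185 (mod 269)  [q = 67: ≢ 1 ✓]
Every test exponent gives a nontrivial residue, hence 135 generates the full group.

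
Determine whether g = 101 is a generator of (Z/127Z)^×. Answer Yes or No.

Yes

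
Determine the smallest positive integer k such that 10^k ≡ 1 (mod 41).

5

ord(10) | φ(41) = 41 − 1 = 40 = 2^3 · 5.
Divisors of 40: 1, 2, 4, 5, 8, 10, 20, 40.
Evaluate successive powers at the divisors of 40:
10^1 ≡ 10 (mod 41)
10^2 ≡ 18 (mod 41)
10^4 ≡ 37 (mod 41)
10^5 ≡ 1 (mod 41) ✓
So ord_41(10) = 5.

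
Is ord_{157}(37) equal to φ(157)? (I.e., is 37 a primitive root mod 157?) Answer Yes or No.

No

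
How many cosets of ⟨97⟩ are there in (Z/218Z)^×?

The order of 97 must divide φ(218) = φ(2)·φ(109) = 1·108 = 108 = 2^2 · 3^3.
Divisors of 108: 1, 2, 3, 4, 6, 9, 12, 18, 27, 36, 54, 108.
Check 97^d mod 218 for each divisor in increasing order:
97^1 ≡ 97 (mod 218)
97^2 ≡ 35 (mod 218)
97^3 ≡ 125 (mod 218)
97^4 ≡ 135 (mod 218)
97^6 ≡ 147 (mod 218)
97^9 ≡ 63 (mod 218)
97^12 ≡ 27 (mod 218)
97^18 ≡ 45 (mod 218)
97^27 ≡ 1 (mod 218) ✓
So ord_218(97) = 27, hence |⟨97⟩| = 27.
[(Z/218Z)^× : ⟨97⟩] = 108/27 = 4.

4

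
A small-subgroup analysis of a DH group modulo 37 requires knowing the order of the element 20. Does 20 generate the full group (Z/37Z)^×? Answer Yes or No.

Yes

φ(37) = 37 − 1 = 36 = 2^2 · 3^2.
20 is a primitive root mod 37 iff 20^(φ(37)/q) ≢ 1 for every prime q | φ(37), i.e. q ∈ {2, 3}.
20^18 ≡ 36 (mod 37)  [q = 2: ≢ 1 ✓]
20^12 ≡ 26 (mod 37)  [q = 3: ≢ 1 ✓]
Every test exponent gives a nontrivial residue, hence 20 generates the full group.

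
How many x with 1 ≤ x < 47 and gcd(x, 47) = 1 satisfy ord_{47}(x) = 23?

φ(47) = 47 − 1 = 46 = 2 · 23.
In a cyclic group of order 46, there are φ(d) elements of order d for each divisor d of 46, and zero for non-divisors.
23 | 46, and φ(23) = 23 − 1 = 22.

22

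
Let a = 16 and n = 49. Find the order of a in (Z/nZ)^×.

By Lagrange's theorem, ord_49(16) divides φ(49) = φ(7^2) = 7·(7−1) = 42 = 2 · 3 · 7.
Divisors of 42: 1, 2, 3, 6, 7, 14, 21, 42.
Check 16^d mod 49 for each divisor in increasing order:
16^1 ≡ 16
16^2 ≡ 11
16^3 ≡ 29
16^6 ≡ 8
16^7 ≡ 30
16^14 ≡ 18
16^21 ≡ 1
So ord_49(16) = 21.

21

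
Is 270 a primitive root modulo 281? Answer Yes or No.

φ(281) = 281 − 1 = 280 = 2^3 · 5 · 7.
An element g generates (Z/281Z)^× iff g^(280/q) ≢ 1 (mod 281) for each prime q ∈ {2, 5, 7}.
270^140 ≡ 280 (mod 281)  [q = 2: ≢ 1 ✓]
270^56 ≡ 153 (mod 281)  [q = 5: ≢ 1 ✓]
270^40 ≡ 249 (mod 281)  [q = 7: ≢ 1 ✓]
Every test exponent gives a nontrivial residue, hence 270 generates the full group.

Yes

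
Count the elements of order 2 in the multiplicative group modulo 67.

1

φ(67) = 67 − 1 = 66 = 2 · 3 · 11.
Since (Z/67Z)^× is cyclic of order 66, the number of elements of order d is φ(d) when d | 66 and 0 otherwise.
2 | 66, and φ(2) = 2 − 1 = 1.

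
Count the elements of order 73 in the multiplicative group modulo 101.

φ(101) = 101 − 1 = 100 = 2^2 · 5^2.
(Z/101Z)^× is cyclic (|G| = 100); a cyclic group of order m has exactly φ(d) elements of each order d | m, and none otherwise.
Here 100 is not a multiple of 73, so there are no elements of order 73.

0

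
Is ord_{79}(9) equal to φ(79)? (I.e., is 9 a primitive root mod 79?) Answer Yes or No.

No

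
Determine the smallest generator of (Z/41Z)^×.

φ(41) = 41 − 1 = 40 = 2^3 · 5.
g is a primitive root iff g^(40/q) ≢ 1 (mod 41) for each prime q ∈ {2, 5}.
g = 2: 2^20 ≡ 1 — hits 1, so not a primitive root.
g = 3: 3^20 ≡ 40; 3^8 ≡ 1 — hits 1, so not a primitive root.
g = 4: 4^20 ≡ 1 — hits 1, so not a primitive root.
g = 5: 5^20 ≡ 1 — hits 1, so not a primitive root.
g = 6: 6^20 ≡ 40; 6^8 ≡ 10 — none is 1, so 6 is a primitive root.
So 6 is the smallest generator of (Z/41Z)^×.

6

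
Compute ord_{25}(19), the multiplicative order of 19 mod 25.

10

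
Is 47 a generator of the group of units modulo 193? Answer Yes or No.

Yes

φ(193) = 193 − 1 = 192 = 2^6 · 3.
47 is a primitive root mod 193 iff 47^(φ(193)/q) ≢ 1 for every prime q | φ(193), i.e. q ∈ {2, 3}.
47^96 ≡ 192 (mod 193)  [q = 2: ≢ 1 ✓]
47^64 ≡ 108 (mod 193)  [q = 3: ≢ 1 ✓]
Every test exponent gives a nontrivial residue, hence 47 generates the full group.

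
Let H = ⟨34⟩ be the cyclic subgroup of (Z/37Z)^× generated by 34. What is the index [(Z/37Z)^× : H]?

4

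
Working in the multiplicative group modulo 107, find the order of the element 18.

106

The order of 18 must divide φ(107) = 107 − 1 = 106 = 2 · 53.
Divisors of 106: 1, 2, 53, 106.
Evaluate successive powers at the divisors of 106:
18^1 ≡ 18
18^2 ≡ 3
18^53 ≡ 106
18^106 ≡ 1
Therefore the multiplicative order of 18 modulo 107 is 106.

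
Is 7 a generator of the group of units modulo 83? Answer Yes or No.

φ(83) = 83 − 1 = 82 = 2 · 41.
7 is a primitive root mod 83 iff 7^(φ(83)/q) ≢ 1 for every prime q | φ(83), i.e. q ∈ {2, 41}.
7^41 ≡ 1 (mod 83)  [q = 2: ≡ 1 ✗]
7^2 ≡ 49 (mod 83)  [q = 41: ≢ 1 ✓]
The check at q = 2 fails, so 7 generates a proper subgroup.

No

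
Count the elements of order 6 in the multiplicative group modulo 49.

φ(49) = φ(7^2) = 7·(7−1) = 42 = 2 · 3 · 7.
(Z/49Z)^× is cyclic (|G| = 42); a cyclic group of order m has exactly φ(d) elements of each order d | m, and none otherwise.
6 = 2 · 3 divides 42, and φ(6) = 2.

2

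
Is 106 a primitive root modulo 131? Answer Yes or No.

Yes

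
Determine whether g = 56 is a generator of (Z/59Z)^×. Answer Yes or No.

Yes

φ(59) = 59 − 1 = 58 = 2 · 29.
It suffices to check that the order of 56 is not a proper divisor of 58: compute 56^(58/q) for q ∈ {2, 29}.
56^29 ≡ 58 (mod 59)  [q = 2: ≢ 1 ✓]
56^2 ≡ 9 (mod 59)  [q = 29: ≢ 1 ✓]
None equal 1, so ord_59(56) = 58: 56 is a primitive root.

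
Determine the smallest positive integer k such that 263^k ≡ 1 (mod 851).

Since 263 ∈ (Z/851Z)^×, its order divides φ(851) = φ(23·37) = (23−1)·(37−1) = 22·36 = 792 = 2^3 · 3^2 · 11.
Divisors of 792: 1, 2, 3, 4, 6, 8, 9, 11, 12, 18, 22, 24, 33, 36, 44, 66, 72, 88, 99, 132, 198, 264, 396, 792.
Check 263^d mod 851 for each divisor in increasing order:
263^1 ≡ 263 (mod 851)
263^2 ≡ 238 (mod 851)
263^3 ≡ 471 (mod 851)
263^4 ≡ 478 (mod 851)
263^6 ≡ 581 (mod 851)
263^8 ≡ 416 (mod 851)
263^9 ≡ 480 (mod 851)
263^11 ≡ 206 (mod 851)
263^12 ≡ 565 (mod 851)
263^18 ≡ 630 (mod 851)
263^22 ≡ 737 (mod 851)
263^24 ≡ 100 (mod 851)
263^33 ≡ 344 (mod 851)
263^36 ≡ 334 (mod 851)
263^44 ≡ 231 (mod 851)
263^66 ≡ 47 (mod 851)
263^72 ≡ 75 (mod 851)
263^88 ≡ 599 (mod 851)
263^99 ≡ 850 (mod 851)
263^132 ≡ 507 (mod 851)
263^198 ≡ 1 (mod 851) ✓
The smallest such exponent is 198, so the order of 263 is 198.

198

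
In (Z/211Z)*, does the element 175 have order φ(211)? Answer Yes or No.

Yes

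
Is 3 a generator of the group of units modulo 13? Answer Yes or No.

φ(13) = 13 − 1 = 12 = 2^2 · 3.
An element g generates (Z/13Z)^× iff g^(12/q) ≢ 1 (mod 13) for each prime q ∈ {2, 3}.
3^6 ≡ 1 (mod 13)  [q = 2: ≡ 1 ✗]
3^4 ≡ 3 (mod 13)  [q = 3: ≢ 1 ✓]
3^6 ≡ 1 shows ord(3) | 6, strictly less than φ(13); not a primitive root.

No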